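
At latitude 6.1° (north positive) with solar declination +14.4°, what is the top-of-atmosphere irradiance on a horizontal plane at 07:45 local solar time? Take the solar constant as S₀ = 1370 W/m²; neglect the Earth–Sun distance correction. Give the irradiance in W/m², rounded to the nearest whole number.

Hour angle H = 15° × (7.75 − 12) = -63.75°.
cos θ_z = sin(6.1°) sin(14.4°) + cos(6.1°) cos(14.4°) cos(-63.75°) = 0.0264 + 0.4260 = 0.4524.
Top-of-atmosphere irradiance = S₀ cos θ_z = 1370 × 0.4524 = 619.79 W/m².

620 W/m²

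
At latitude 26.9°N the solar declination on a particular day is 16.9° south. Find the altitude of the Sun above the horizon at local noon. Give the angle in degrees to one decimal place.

46.2°

At local solar noon the hour angle is zero, so the elevation is 90° − |φ − δ| = 90° − |26.9° − (-16.9°)| = 90° − 43.8° = 46.2°.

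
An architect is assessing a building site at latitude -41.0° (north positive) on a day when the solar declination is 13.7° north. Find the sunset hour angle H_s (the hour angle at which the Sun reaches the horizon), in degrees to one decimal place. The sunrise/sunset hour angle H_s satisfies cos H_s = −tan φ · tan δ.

77.8°

cos H_s = −tan(-41.0°) · tan(13.7°) = 0.2119, so H_s = arccos(0.2119) = 77.77°.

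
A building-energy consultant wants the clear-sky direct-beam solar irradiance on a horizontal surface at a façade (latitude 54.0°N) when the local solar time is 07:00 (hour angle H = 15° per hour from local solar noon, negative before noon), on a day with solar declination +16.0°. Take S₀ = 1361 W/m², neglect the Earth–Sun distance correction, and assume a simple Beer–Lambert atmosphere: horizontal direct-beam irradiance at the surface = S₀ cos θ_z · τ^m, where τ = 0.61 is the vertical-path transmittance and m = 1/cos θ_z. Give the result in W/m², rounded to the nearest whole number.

132 W/m²

Hour angle H = 15° × (7 − 12) = -75.00°.
cos θ_z = sin φ sin δ + cos φ cos δ cos H = (0.8090)(0.2756) + (0.5878)(0.9613)(0.2588) = 0.3692.
Air mass m = 1/cos θ_z = 1/0.3692 = 2.709; τ^m = 0.61^2.709 = 0.2621.
Surface direct beam = 1361 × 0.3692 × 0.2621 = 131.70 W/m².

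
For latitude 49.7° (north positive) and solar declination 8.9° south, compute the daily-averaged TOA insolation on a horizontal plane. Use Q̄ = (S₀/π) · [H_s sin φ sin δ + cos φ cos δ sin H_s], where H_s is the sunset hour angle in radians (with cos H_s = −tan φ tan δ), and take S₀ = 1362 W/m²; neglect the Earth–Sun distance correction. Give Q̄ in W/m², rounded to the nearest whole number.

201 W/m²

cos H_s = −tan(49.7°) · tan(-8.9°) = 0.1847, so H_s = arccos(0.1847) = 79.36°. In radians, H_s = 1.3851.
H_s sin φ sin δ = 1.3851 × 0.7627 × -0.1547 = -0.1634.
cos φ cos δ sin H_s = 0.6468 × 0.9880 × 0.9828 = 0.6280.
Q̄ = (1362/π) × (-0.1634 + 0.6280) = 433.54 × 0.4646 = 201.42 W/m².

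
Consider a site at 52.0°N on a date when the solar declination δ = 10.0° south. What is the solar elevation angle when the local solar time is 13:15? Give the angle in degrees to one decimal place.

25.9°

Hour angle H = 15° × (13.25 − 12) = 18.75°.
cos θ_z = sin φ sin δ + cos φ cos δ cos H = (0.7880)(-0.1736) + (0.6157)(0.9848)(0.9469) = 0.4373.
θ_z = arccos(0.4373) = 64.07°, so the elevation is 90° − 64.07° = 25.93°.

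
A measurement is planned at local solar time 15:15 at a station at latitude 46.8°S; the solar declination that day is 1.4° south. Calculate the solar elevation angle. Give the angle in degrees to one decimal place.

28.0°

Hour angle H = 15° × (15.25 − 12) = 48.75°.
With φ = -46.8°, δ = -1.4°, H = 48.75°: sin φ sin δ = 0.0178, cos φ cos δ cos H = 0.4512, so cos θ_z = 0.4690.
θ_z = arccos(0.4690) = 62.03°, so the elevation is 90° − 62.03° = 27.97°.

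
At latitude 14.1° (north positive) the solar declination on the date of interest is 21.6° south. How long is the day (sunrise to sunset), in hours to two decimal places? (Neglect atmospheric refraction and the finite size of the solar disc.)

−tan φ tan δ = −(0.2512)(-0.3959) = 0.0995; H_s = arccos(0.0995) = 84.29°.
Day length = 2 H_s / 15° h⁻¹ = 168.58° / 15 = 11.239 h.

11.24 hours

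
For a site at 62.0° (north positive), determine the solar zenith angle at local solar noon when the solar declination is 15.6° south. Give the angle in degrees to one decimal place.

At local solar noon the hour angle is zero, so the zenith angle is |φ − δ| = |62.0° − (-15.6°)| = 77.6°.

77.6°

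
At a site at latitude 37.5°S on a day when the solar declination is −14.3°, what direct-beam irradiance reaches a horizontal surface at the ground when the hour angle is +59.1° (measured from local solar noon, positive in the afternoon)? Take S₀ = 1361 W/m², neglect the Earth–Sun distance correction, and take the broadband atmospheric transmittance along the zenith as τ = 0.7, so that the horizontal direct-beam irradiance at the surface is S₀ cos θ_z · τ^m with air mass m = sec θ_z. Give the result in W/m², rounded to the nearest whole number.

With φ = -37.5°, δ = -14.3°, H = 59.10°: sin φ sin δ = 0.1504, cos φ cos δ cos H = 0.3948, so cos θ_z = 0.5452.
Air mass m = 1/cos θ_z = 1/0.5452 = 1.834; τ^m = 0.7^1.834 = 0.5199.
Surface direct beam = 1361 × 0.5452 × 0.5199 = 385.77 W/m².

386 W/m²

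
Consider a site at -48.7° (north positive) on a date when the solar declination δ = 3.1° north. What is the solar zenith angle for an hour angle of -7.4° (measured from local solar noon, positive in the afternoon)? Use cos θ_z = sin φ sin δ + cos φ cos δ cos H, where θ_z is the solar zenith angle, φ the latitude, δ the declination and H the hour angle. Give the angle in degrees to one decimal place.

52.2°

With φ = -48.7°, δ = 3.1°, H = -7.40°: sin φ sin δ = -0.0406, cos φ cos δ cos H = 0.6535, so cos θ_z = 0.6129.
θ_z = arccos(0.6129) = 52.20°.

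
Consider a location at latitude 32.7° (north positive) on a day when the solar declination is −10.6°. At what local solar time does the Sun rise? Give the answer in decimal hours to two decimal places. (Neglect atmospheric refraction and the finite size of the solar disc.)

cos H_s = −tan(32.7°) · tan(-10.6°) = 0.1201, so H_s = arccos(0.1201) = 83.10°.
Sunrise is at 12 − H_s/15 = 12 − 5.540 = 6.460 h local solar time.

6.46 h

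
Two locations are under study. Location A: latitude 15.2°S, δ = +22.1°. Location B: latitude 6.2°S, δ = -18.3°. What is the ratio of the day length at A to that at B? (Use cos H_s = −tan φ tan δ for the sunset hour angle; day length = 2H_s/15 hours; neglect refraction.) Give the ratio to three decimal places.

0.909

A: H_s = arccos(−tan -15.2° · tan 22.1°) = 83.67°, so 2H_s/15 = 11.1560 h.
B: H_s = arccos(−tan -6.2° · tan -18.3°) = 92.06°, so 2H_s/15 = 12.2747 h.
Ratio A/B = 11.1560 / 12.2747 = 0.9089.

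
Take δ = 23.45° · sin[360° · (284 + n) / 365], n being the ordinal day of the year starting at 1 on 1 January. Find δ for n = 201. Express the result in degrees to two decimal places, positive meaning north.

+20.64°

360 × (284 + 201) / 365 = 478.356°; sin(478.356°) = 0.8800.
δ = 23.45 × 0.8800 = 20.636° ≈ +20.64°.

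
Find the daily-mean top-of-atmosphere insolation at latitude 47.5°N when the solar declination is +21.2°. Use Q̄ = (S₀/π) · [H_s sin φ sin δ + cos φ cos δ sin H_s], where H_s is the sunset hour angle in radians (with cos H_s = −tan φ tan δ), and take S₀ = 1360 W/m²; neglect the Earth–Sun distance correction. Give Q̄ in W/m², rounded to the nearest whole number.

The sunset hour angle satisfies cos H_s = −tan φ tan δ = -0.4233, giving H_s = 115.04°. In radians, H_s = 2.0078.
H_s sin φ sin δ = 2.0078 × 0.7373 × 0.3616 = 0.5353.
cos φ cos δ sin H_s = 0.6756 × 0.9323 × 0.9060 = 0.5707.
Q̄ = (1360/π) × (0.5353 + 0.5707) = 432.90 × 1.1060 = 478.79 W/m².

479 W/m²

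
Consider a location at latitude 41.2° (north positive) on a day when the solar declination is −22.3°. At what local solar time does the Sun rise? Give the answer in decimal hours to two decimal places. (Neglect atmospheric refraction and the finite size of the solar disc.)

7.40 h

The sunset hour angle satisfies cos H_s = −tan φ tan δ = 0.3590, giving H_s = 68.96°.
Sunrise is at 12 − H_s/15 = 12 − 4.597 = 7.403 h local solar time.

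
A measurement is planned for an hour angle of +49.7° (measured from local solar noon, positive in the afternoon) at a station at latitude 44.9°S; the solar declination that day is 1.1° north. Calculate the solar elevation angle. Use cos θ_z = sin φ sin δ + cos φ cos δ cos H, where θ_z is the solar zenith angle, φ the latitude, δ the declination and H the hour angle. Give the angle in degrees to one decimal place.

cos θ_z = sin φ sin δ + cos φ cos δ cos H = (-0.7059)(0.0192) + (0.7083)(0.9998)(0.6468) = 0.4445.
θ_z = arccos(0.4445) = 63.61°, so the elevation is 90° − 63.61° = 26.39°.

26.4°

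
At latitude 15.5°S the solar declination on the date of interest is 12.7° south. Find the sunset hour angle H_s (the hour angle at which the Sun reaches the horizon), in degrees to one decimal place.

93.6°

−tan φ tan δ = −(-0.2773)(-0.2254) = -0.0625; H_s = arccos(-0.0625) = 93.58°.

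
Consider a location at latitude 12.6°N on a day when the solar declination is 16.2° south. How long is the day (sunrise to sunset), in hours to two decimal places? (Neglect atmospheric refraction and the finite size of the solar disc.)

The sunset hour angle satisfies cos H_s = −tan φ tan δ = 0.0649, giving H_s = 86.28°.
Day length = 2 H_s / 15° h⁻¹ = 172.56° / 15 = 11.504 h.

11.50 hours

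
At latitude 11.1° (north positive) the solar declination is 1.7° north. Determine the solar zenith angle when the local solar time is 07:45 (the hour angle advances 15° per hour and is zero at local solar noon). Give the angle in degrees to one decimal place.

63.9°

Hour angle H = 15° × (7.75 − 12) = -63.75°.
cos θ_z = sin φ sin δ + cos φ cos δ cos H = (0.1925)(0.0297) + (0.9813)(0.9996)(0.4423) = 0.4396.
θ_z = arccos(0.4396) = 63.92°.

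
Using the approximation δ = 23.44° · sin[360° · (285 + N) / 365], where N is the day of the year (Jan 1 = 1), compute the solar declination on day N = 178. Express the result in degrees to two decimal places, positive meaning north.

360 × (285 + 178) / 365 = 456.658°; sin(456.658°) = 0.9933.
δ = 23.44 × 0.9933 = 23.283° ≈ +23.28°.

+23.28°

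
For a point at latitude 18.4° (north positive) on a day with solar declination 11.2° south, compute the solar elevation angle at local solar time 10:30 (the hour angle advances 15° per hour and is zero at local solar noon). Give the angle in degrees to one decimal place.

Hour angle H = 15° × (10.5 − 12) = -22.50°.
cos θ_z = sin φ sin δ + cos φ cos δ cos H = (0.3156)(-0.1942) + (0.9489)(0.9810)(0.9239) = 0.7987.
θ_z = arccos(0.7987) = 36.99°, so the elevation is 90° − 36.99° = 53.01°.

53.0°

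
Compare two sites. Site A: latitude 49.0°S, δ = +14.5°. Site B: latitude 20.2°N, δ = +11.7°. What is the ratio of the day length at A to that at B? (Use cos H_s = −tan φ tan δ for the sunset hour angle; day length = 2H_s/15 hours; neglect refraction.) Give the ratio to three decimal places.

A: H_s = arccos(−tan -49.0° · tan 14.5°) = 72.69°, so 2H_s/15 = 9.6920 h.
B: H_s = arccos(−tan 20.2° · tan 11.7°) = 94.37°, so 2H_s/15 = 12.5827 h.
Ratio A/B = 9.6920 / 12.5827 = 0.7703.

0.770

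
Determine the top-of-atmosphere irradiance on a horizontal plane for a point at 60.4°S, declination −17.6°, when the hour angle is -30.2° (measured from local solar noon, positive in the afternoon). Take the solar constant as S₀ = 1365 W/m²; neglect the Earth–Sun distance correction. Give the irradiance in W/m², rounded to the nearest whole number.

914 W/m²

With φ = -60.4°, δ = -17.6°, H = -30.20°: sin φ sin δ = 0.2629, cos φ cos δ cos H = 0.4069, so cos θ_z = 0.6698.
Top-of-atmosphere irradiance = S₀ cos θ_z = 1365 × 0.6698 = 914.28 W/m².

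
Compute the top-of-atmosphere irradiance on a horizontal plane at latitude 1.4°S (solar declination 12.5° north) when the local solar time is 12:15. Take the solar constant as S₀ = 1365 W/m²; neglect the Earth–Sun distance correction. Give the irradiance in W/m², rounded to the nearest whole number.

1322 W/m²

Hour angle H = 15° × (12.25 − 12) = 3.75°.
cos θ_z = sin(-1.4°) sin(12.5°) + cos(-1.4°) cos(12.5°) cos(3.75°) = -0.0053 + 0.9739 = 0.9686.
Top-of-atmosphere irradiance = S₀ cos θ_z = 1365 × 0.9686 = 1322.14 W/m².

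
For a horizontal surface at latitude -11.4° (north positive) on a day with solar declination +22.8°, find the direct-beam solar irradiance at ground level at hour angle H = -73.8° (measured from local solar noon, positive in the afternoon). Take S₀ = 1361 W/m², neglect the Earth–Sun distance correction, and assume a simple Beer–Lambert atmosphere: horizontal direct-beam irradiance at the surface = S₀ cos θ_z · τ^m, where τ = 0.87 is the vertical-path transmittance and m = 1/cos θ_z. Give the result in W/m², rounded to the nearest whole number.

cos θ_z = sin(-11.4°) sin(22.8°) + cos(-11.4°) cos(22.8°) cos(-73.80°) = -0.0766 + 0.2521 = 0.1755.
Air mass m = 1/cos θ_z = 1/0.1755 = 5.698; τ^m = 0.87^5.698 = 0.4523.
Surface direct beam = 1361 × 0.1755 × 0.4523 = 108.03 W/m².

108 W/m²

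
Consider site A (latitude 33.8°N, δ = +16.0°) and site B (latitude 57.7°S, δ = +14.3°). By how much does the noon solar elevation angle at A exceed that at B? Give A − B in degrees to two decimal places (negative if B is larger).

A: 90° − |33.8 − (16.0)| = 72.20°.
B: 90° − |-57.7 − (14.3)| = 18.00°.
A − B = 72.20 − 18.00 = 54.20°.

+54.20°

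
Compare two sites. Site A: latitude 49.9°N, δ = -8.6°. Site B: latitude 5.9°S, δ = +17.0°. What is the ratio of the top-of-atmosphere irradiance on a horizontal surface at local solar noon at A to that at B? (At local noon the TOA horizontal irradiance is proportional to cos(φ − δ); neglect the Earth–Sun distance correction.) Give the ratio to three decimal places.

A: cos θ_z = cos(49.9° − (-8.6°)) = 0.5225.
B: cos θ_z = cos(-5.9° − (17.0°)) = 0.9212.
Ratio A/B = 0.5225 / 0.9212 = 0.5672.

0.567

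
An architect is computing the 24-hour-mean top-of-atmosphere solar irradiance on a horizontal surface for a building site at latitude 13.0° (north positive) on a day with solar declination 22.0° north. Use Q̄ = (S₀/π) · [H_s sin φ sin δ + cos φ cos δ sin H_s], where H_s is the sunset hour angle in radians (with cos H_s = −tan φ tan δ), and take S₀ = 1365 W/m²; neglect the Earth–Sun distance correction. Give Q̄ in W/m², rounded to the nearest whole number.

452 W/m²

cos H_s = −tan(13.0°) · tan(22.0°) = -0.0933, so H_s = arccos(-0.0933) = 95.35°. In radians, H_s = 1.6642.
H_s sin φ sin δ = 1.6642 × 0.2250 × 0.3746 = 0.1403.
cos φ cos δ sin H_s = 0.9744 × 0.9272 × 0.9956 = 0.8995.
Q̄ = (1365/π) × (0.1403 + 0.8995) = 434.49 × 1.0398 = 451.78 W/m².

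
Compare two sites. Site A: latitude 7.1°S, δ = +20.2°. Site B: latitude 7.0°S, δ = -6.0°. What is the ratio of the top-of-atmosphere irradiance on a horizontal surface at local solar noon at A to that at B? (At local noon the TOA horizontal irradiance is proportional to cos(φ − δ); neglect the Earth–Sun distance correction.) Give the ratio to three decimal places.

A: cos θ_z = cos(-7.1° − (20.2°)) = 0.8886.
B: cos θ_z = cos(-7.0° − (-6.0°)) = 0.9998.
Ratio A/B = 0.8886 / 0.9998 = 0.8888.

0.889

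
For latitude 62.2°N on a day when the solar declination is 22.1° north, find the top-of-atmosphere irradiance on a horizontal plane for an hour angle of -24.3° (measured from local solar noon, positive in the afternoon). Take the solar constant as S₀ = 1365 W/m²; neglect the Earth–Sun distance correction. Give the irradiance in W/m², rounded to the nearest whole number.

992 W/m²

With φ = 62.2°, δ = 22.1°, H = -24.30°: sin φ sin δ = 0.3328, cos φ cos δ cos H = 0.3938, so cos θ_z = 0.7266.
Top-of-atmosphere irradiance = S₀ cos θ_z = 1365 × 0.7266 = 991.81 W/m².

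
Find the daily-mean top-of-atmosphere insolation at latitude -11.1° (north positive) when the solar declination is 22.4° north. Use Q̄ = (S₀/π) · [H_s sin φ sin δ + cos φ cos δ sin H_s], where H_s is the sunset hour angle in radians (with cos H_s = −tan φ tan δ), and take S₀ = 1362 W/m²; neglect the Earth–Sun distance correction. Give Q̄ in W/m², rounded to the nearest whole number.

−tan φ tan δ = −(-0.1962)(0.4122) = 0.0809; H_s = arccos(0.0809) = 85.36°. In radians, H_s = 1.4898.
H_s sin φ sin δ = 1.4898 × -0.1925 × 0.3811 = -0.1093.
cos φ cos δ sin H_s = 0.9813 × 0.9245 × 0.9967 = 0.9042.
Q̄ = (1362/π) × (-0.1093 + 0.9042) = 433.54 × 0.7949 = 344.62 W/m².

345 W/m²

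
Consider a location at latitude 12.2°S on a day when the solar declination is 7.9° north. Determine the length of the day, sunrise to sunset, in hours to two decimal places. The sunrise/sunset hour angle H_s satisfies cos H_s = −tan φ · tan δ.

cos H_s = −tan(-12.2°) · tan(7.9°) = 0.0300, so H_s = arccos(0.0300) = 88.28°.
Day length = 2 H_s / 15° h⁻¹ = 176.56° / 15 = 11.771 h.

11.77 hours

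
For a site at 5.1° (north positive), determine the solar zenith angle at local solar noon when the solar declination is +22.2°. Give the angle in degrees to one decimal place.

17.1°

At local solar noon the hour angle is zero, so the zenith angle is |φ − δ| = |5.1° − (22.2°)| = 17.1°.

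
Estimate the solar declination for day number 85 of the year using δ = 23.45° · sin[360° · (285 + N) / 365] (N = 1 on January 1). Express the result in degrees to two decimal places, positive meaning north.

360 × (285 + 85) / 365 = 364.932°; sin(364.932°) = 0.0860.
δ = 23.45 × 0.0860 = 2.017° ≈ +2.02°.

+2.02°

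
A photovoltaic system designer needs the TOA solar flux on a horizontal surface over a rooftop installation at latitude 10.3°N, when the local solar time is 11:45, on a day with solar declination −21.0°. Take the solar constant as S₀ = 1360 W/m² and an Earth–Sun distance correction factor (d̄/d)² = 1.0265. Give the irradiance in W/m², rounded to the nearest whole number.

1190 W/m²

Hour angle H = 15° × (11.75 − 12) = -3.75°.
cos θ_z = sin φ sin δ + cos φ cos δ cos H = (0.1788)(-0.3584) + (0.9839)(0.9336)(0.9979) = 0.8526.
Top-of-atmosphere irradiance = S₀ (d̄/d)² cos θ_z = 1360 × 1.0265 × 0.8526 = 1190.26 W/m².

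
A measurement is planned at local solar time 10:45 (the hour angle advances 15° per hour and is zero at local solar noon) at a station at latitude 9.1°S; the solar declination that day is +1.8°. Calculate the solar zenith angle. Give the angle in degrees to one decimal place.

21.6°

Hour angle H = 15° × (10.75 − 12) = -18.75°.
cos θ_z = sin φ sin δ + cos φ cos δ cos H = (-0.1582)(0.0314) + (0.9874)(0.9995)(0.9469) = 0.9295.
θ_z = arccos(0.9295) = 21.64°.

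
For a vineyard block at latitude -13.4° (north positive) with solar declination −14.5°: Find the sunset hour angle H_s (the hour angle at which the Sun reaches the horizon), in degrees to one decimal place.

−tan φ tan δ = −(-0.2382)(-0.2586) = -0.0616; H_s = arccos(-0.0616) = 93.53°.

93.5°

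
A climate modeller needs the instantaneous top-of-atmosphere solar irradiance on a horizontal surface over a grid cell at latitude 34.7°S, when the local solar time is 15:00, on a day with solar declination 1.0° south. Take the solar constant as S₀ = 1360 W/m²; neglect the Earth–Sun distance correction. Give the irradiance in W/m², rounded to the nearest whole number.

Hour angle H = 15° × (15 − 12) = 45.00°.
cos θ_z = sin(-34.7°) sin(-1.0°) + cos(-34.7°) cos(-1.0°) cos(45.00°) = 0.0099 + 0.5813 = 0.5912.
Top-of-atmosphere irradiance = S₀ cos θ_z = 1360 × 0.5912 = 804.03 W/m².

804 W/m²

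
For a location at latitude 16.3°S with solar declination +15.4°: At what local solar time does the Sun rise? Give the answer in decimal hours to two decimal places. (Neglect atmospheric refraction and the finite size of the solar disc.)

6.31 h

cos H_s = −tan(-16.3°) · tan(15.4°) = 0.0805, so H_s = arccos(0.0805) = 85.38°.
Sunrise is at 12 − H_s/15 = 12 − 5.692 = 6.308 h local solar time.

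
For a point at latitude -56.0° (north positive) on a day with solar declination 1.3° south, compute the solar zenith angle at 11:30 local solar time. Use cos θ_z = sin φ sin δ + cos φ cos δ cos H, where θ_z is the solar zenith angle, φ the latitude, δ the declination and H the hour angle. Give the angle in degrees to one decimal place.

55.0°

Hour angle H = 15° × (11.5 − 12) = -7.50°.
With φ = -56.0°, δ = -1.3°, H = -7.50°: sin φ sin δ = 0.0188, cos φ cos δ cos H = 0.5543, so cos θ_z = 0.5731.
θ_z = arccos(0.5731) = 55.03°.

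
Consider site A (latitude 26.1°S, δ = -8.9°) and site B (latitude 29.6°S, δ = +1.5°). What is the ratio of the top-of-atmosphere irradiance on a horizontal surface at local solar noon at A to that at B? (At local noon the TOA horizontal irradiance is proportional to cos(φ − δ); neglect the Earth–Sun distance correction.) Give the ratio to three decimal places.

1.116

A: cos θ_z = cos(-26.1° − (-8.9°)) = 0.9553.
B: cos θ_z = cos(-29.6° − (1.5°)) = 0.8563.
Ratio A/B = 0.9553 / 0.8563 = 1.1156.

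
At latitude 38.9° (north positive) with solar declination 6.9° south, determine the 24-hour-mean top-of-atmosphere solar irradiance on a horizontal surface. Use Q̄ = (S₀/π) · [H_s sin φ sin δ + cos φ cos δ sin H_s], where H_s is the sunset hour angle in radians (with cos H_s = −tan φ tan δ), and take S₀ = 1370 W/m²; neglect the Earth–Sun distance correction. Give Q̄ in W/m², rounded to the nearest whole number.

287 W/m²

The sunset hour angle satisfies cos H_s = −tan φ tan δ = 0.0976, giving H_s = 84.40°. In radians, H_s = 1.4731.
H_s sin φ sin δ = 1.4731 × 0.6280 × -0.1201 = -0.1111.
cos φ cos δ sin H_s = 0.7782 × 0.9928 × 0.9952 = 0.7689.
Q̄ = (1370/π) × (-0.1111 + 0.7689) = 436.08 × 0.6578 = 286.85 W/m².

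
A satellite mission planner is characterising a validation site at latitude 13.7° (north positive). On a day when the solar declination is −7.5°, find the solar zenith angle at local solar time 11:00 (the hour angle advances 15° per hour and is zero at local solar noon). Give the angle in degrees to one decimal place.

25.9°

Hour angle H = 15° × (11 − 12) = -15.00°.
With φ = 13.7°, δ = -7.5°, H = -15.00°: sin φ sin δ = -0.0309, cos φ cos δ cos H = 0.9304, so cos θ_z = 0.8995.
θ_z = arccos(0.8995) = 25.91°.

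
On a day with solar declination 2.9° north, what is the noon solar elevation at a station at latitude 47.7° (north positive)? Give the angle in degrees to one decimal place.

45.2°

At local solar noon the hour angle is zero, so the elevation is 90° − |φ − δ| = 90° − |47.7° − (2.9°)| = 90° − 44.8° = 45.2°.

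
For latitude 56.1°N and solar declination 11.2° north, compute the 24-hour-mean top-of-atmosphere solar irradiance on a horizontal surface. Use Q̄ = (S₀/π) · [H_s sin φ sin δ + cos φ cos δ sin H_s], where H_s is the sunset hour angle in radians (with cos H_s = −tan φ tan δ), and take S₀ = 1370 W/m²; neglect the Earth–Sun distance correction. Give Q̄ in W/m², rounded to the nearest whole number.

The sunset hour angle satisfies cos H_s = −tan φ tan δ = -0.2947, giving H_s = 107.14°. In radians, H_s = 1.8699.
H_s sin φ sin δ = 1.8699 × 0.8300 × 0.1942 = 0.3014.
cos φ cos δ sin H_s = 0.5577 × 0.9810 × 0.9556 = 0.5228.
Q̄ = (1370/π) × (0.3014 + 0.5228) = 436.08 × 0.8242 = 359.42 W/m².

359 W/m²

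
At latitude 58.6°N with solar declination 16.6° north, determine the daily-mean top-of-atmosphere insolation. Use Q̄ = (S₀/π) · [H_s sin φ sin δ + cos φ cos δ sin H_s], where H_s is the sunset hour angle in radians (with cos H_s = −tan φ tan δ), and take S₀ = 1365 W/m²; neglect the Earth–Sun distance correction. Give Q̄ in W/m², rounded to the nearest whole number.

410 W/m²

−tan φ tan δ = −(1.6383)(0.2981) = -0.4884; H_s = arccos(-0.4884) = 119.24°. In radians, H_s = 2.0811.
H_s sin φ sin δ = 2.0811 × 0.8536 × 0.2857 = 0.5075.
cos φ cos δ sin H_s = 0.5210 × 0.9583 × 0.8726 = 0.4357.
Q̄ = (1365/π) × (0.5075 + 0.4357) = 434.49 × 0.9432 = 409.81 W/m².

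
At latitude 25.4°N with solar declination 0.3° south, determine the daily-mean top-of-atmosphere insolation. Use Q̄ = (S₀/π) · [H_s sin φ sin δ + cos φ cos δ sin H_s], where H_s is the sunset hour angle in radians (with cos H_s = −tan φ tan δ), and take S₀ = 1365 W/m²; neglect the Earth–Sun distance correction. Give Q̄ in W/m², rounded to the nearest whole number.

−tan φ tan δ = −(0.4748)(-0.0052) = 0.0025; H_s = arccos(0.0025) = 89.86°. In radians, H_s = 1.5684.
H_s sin φ sin δ = 1.5684 × 0.4289 × -0.0052 = -0.0035.
cos φ cos δ sin H_s = 0.9033 × 1.0000 × 1.0000 = 0.9033.
Q̄ = (1365/π) × (-0.0035 + 0.9033) = 434.49 × 0.8998 = 390.95 W/m².

391 W/m²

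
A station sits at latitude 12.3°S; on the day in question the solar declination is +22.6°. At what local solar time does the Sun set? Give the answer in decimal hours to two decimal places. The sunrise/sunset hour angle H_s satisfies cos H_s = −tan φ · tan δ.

17.65 h

The sunset hour angle satisfies cos H_s = −tan φ tan δ = 0.0908, giving H_s = 84.79°.
Sunset is at 12 + H_s/15 = 12 + 5.653 = 17.653 h local solar time.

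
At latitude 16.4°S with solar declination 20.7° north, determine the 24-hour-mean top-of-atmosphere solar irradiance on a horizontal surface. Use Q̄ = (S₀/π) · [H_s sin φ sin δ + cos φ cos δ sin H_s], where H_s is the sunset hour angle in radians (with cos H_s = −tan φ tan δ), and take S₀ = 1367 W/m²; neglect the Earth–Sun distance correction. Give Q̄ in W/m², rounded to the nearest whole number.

325 W/m²

The sunset hour angle satisfies cos H_s = −tan φ tan δ = 0.1112, giving H_s = 83.62°. In radians, H_s = 1.4594.
H_s sin φ sin δ = 1.4594 × -0.2823 × 0.3535 = -0.1456.
cos φ cos δ sin H_s = 0.9593 × 0.9354 × 0.9938 = 0.8918.
Q̄ = (1367/π) × (-0.1456 + 0.8918) = 435.13 × 0.7462 = 324.69 W/m².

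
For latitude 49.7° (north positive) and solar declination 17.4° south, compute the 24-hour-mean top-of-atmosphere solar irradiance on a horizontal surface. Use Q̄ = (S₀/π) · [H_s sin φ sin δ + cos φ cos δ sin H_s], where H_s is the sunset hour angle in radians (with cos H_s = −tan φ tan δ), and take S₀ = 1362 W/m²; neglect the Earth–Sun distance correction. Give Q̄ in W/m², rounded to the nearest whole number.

The sunset hour angle satisfies cos H_s = −tan φ tan δ = 0.3695, giving H_s = 68.32°. In radians, H_s = 1.1924.
H_s sin φ sin δ = 1.1924 × 0.7627 × -0.2990 = -0.2719.
cos φ cos δ sin H_s = 0.6468 × 0.9542 × 0.9293 = 0.5735.
Q̄ = (1362/π) × (-0.2719 + 0.5735) = 433.54 × 0.3016 = 130.76 W/m².

131 W/m²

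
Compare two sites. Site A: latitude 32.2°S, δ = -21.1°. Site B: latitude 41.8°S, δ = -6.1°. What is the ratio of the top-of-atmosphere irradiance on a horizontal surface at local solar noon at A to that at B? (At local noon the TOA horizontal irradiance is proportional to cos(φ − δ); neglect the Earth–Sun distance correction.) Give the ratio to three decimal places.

1.208

A: cos θ_z = cos(-32.2° − (-21.1°)) = 0.9813.
B: cos θ_z = cos(-41.8° − (-6.1°)) = 0.8121.
Ratio A/B = 0.9813 / 0.8121 = 1.2083.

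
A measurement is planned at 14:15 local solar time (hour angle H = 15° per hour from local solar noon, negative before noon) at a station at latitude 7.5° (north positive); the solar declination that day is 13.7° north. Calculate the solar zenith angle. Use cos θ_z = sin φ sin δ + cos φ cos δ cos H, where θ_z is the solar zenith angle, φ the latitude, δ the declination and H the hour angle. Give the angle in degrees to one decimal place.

Hour angle H = 15° × (14.25 − 12) = 33.75°.
cos θ_z = sin φ sin δ + cos φ cos δ cos H = (0.1305)(0.2368) + (0.9914)(0.9715)(0.8315) = 0.8318.
θ_z = arccos(0.8318) = 33.72°.

33.7°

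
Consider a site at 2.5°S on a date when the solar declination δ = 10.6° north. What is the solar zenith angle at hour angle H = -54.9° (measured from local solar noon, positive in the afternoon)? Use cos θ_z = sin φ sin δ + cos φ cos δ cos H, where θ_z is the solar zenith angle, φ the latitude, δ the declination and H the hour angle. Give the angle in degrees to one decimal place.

cos θ_z = sin(-2.5°) sin(10.6°) + cos(-2.5°) cos(10.6°) cos(-54.90°) = -0.0080 + 0.5647 = 0.5567.
θ_z = arccos(0.5567) = 56.17°.

56.2°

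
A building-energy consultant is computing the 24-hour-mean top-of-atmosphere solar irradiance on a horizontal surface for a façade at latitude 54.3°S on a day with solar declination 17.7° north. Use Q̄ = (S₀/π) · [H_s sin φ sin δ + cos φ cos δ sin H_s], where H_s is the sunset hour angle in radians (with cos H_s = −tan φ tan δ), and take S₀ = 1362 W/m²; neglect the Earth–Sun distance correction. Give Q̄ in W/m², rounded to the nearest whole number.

97 W/m²

cos H_s = −tan(-54.3°) · tan(17.7°) = 0.4441, so H_s = arccos(0.4441) = 63.63°. In radians, H_s = 1.1106.
H_s sin φ sin δ = 1.1106 × -0.8121 × 0.3040 = -0.2742.
cos φ cos δ sin H_s = 0.5835 × 0.9527 × 0.8960 = 0.4981.
Q̄ = (1362/π) × (-0.2742 + 0.4981) = 433.54 × 0.2239 = 97.07 W/m².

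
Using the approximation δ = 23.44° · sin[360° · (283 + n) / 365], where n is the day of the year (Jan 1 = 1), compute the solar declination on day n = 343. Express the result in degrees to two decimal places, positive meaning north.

360 × (283 + 343) / 365 = 617.425°; sin(617.425°) = -0.9760.
δ = 23.44 × -0.9760 = -22.877° ≈ -22.88°.

-22.88°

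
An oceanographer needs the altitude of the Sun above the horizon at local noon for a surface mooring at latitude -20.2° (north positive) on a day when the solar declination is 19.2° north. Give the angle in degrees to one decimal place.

At local solar noon the hour angle is zero, so the elevation is 90° − |φ − δ| = 90° − |-20.2° − (19.2°)| = 90° − 39.4° = 50.6°.

50.6°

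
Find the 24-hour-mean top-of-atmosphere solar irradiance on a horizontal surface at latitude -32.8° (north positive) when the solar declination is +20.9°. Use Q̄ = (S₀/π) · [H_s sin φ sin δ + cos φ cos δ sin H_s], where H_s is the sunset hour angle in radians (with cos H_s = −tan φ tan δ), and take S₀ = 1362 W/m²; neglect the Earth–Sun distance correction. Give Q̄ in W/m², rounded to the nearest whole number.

219 W/m²

cos H_s = −tan(-32.8°) · tan(20.9°) = 0.2461, so H_s = arccos(0.2461) = 75.75°. In radians, H_s = 1.3221.
H_s sin φ sin δ = 1.3221 × -0.5417 × 0.3567 = -0.2555.
cos φ cos δ sin H_s = 0.8406 × 0.9342 × 0.9692 = 0.7611.
Q̄ = (1362/π) × (-0.2555 + 0.7611) = 433.54 × 0.5056 = 219.20 W/m².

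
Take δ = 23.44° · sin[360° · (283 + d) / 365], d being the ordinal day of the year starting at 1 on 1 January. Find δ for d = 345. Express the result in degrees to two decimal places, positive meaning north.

360 × (283 + 345) / 365 = 619.397°; sin(619.397°) = -0.9829.
δ = 23.44 × -0.9829 = -23.039° ≈ -23.04°.

-23.04°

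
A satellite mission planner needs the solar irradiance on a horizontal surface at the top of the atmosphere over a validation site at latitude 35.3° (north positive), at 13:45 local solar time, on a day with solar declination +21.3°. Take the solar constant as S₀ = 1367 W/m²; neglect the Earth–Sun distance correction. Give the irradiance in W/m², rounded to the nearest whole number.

Hour angle H = 15° × (13.75 − 12) = 26.25°.
With φ = 35.3°, δ = 21.3°, H = 26.25°: sin φ sin δ = 0.2099, cos φ cos δ cos H = 0.6820, so cos θ_z = 0.8919.
Top-of-atmosphere irradiance = S₀ cos θ_z = 1367 × 0.8919 = 1219.23 W/m².

1219 W/m²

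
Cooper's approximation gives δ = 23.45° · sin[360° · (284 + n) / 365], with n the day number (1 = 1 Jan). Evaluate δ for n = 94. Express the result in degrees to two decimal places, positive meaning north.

360 × (284 + 94) / 365 = 372.822°; sin(372.822°) = 0.2219.
δ = 23.45 × 0.2219 = 5.204° ≈ +5.20°.

+5.20°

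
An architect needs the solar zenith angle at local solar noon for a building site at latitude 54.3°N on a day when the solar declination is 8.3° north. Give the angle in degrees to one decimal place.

At local solar noon the hour angle is zero, so the zenith angle is |φ − δ| = |54.3° − (8.3°)| = 46.0°.

46.0°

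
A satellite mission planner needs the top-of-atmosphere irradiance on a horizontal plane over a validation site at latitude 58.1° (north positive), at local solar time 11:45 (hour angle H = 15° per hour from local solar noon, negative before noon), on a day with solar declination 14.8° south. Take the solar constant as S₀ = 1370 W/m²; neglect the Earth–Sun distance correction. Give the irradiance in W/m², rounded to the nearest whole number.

Hour angle H = 15° × (11.75 − 12) = -3.75°.
cos θ_z = sin(58.1°) sin(-14.8°) + cos(58.1°) cos(-14.8°) cos(-3.75°) = -0.2169 + 0.5098 = 0.2929.
Top-of-atmosphere irradiance = S₀ cos θ_z = 1370 × 0.2929 = 401.27 W/m².

401 W/m²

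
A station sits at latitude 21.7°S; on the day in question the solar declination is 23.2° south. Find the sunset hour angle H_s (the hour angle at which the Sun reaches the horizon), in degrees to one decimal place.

−tan φ tan δ = −(-0.3979)(-0.4286) = -0.1705; H_s = arccos(-0.1705) = 99.82°.

99.8°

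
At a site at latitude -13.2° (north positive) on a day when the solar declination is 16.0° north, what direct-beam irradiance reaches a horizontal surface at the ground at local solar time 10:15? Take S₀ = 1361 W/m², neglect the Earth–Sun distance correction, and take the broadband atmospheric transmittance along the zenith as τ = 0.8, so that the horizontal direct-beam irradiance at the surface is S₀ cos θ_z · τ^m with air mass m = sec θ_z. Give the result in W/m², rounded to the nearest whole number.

Hour angle H = 15° × (10.25 − 12) = -26.25°.
cos θ_z = sin φ sin δ + cos φ cos δ cos H = (-0.2284)(0.2756) + (0.9736)(0.9613)(0.8969) = 0.7765.
Air mass m = 1/cos θ_z = 1/0.7765 = 1.288; τ^m = 0.8^1.288 = 0.7502.
Surface direct beam = 1361 × 0.7765 × 0.7502 = 792.82 W/m².

793 W/m²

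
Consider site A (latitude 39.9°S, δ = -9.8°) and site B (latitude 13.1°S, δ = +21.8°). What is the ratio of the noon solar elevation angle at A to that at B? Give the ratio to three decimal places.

A: 90° − |-39.9 − (-9.8)| = 59.90°.
B: 90° − |-13.1 − (21.8)| = 55.10°.
Ratio A/B = 59.9000 / 55.1000 = 1.0871.

1.087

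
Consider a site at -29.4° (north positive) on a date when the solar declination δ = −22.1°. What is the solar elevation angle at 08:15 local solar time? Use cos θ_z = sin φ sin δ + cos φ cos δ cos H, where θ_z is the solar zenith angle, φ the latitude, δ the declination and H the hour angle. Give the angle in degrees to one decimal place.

39.3°

Hour angle H = 15° × (8.25 − 12) = -56.25°.
With φ = -29.4°, δ = -22.1°, H = -56.25°: sin φ sin δ = 0.1847, cos φ cos δ cos H = 0.4485, so cos θ_z = 0.6332.
θ_z = arccos(0.6332) = 50.71°, so the elevation is 90° − 50.71° = 39.29°.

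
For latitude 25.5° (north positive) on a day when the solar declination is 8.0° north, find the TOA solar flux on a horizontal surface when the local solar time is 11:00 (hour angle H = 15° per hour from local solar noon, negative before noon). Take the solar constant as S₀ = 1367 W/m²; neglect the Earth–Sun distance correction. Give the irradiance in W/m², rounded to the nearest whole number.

Hour angle H = 15° × (11 − 12) = -15.00°.
With φ = 25.5°, δ = 8.0°, H = -15.00°: sin φ sin δ = 0.0599, cos φ cos δ cos H = 0.8633, so cos θ_z = 0.9232.
Top-of-atmosphere irradiance = S₀ cos θ_z = 1367 × 0.9232 = 1262.01 W/m².

1262 W/m²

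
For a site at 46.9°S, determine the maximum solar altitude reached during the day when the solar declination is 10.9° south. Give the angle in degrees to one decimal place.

54.0°

At local solar noon the hour angle is zero, so the elevation is 90° − |φ − δ| = 90° − |-46.9° − (-10.9°)| = 90° − 36.0° = 54.0°.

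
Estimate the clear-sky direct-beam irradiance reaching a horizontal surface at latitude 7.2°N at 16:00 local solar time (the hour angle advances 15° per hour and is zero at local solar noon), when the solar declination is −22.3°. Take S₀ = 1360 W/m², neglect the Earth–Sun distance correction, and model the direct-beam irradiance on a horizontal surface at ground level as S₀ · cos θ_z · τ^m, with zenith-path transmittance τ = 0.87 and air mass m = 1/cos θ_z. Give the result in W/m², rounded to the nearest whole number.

399 W/m²

Hour angle H = 15° × (16 − 12) = 60.00°.
cos θ_z = sin φ sin δ + cos φ cos δ cos H = (0.1253)(-0.3795) + (0.9921)(0.9252)(0.5000) = 0.4114.
Air mass m = 1/cos θ_z = 1/0.4114 = 2.431; τ^m = 0.87^2.431 = 0.7128.
Surface direct beam = 1360 × 0.4114 × 0.7128 = 398.81 W/m².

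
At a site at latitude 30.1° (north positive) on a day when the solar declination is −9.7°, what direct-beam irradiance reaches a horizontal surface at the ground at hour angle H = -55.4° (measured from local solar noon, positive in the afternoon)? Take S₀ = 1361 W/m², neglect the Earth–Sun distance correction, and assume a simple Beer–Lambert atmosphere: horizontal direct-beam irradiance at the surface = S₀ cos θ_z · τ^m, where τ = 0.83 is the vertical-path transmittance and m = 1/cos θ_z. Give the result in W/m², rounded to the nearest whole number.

341 W/m²

With φ = 30.1°, δ = -9.7°, H = -55.40°: sin φ sin δ = -0.0845, cos φ cos δ cos H = 0.4842, so cos θ_z = 0.3997.
Air mass m = 1/cos θ_z = 1/0.3997 = 2.502; τ^m = 0.83^2.502 = 0.6274.
Surface direct beam = 1361 × 0.3997 × 0.6274 = 341.30 W/m².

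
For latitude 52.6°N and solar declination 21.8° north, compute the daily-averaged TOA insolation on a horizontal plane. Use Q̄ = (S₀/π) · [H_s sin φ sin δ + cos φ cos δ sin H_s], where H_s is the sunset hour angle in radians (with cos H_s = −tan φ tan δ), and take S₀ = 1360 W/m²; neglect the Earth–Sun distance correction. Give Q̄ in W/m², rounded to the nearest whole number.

479 W/m²

cos H_s = −tan(52.6°) · tan(21.8°) = -0.5231, so H_s = arccos(-0.5231) = 121.54°. In radians, H_s = 2.1213.
H_s sin φ sin δ = 2.1213 × 0.7944 × 0.3714 = 0.6259.
cos φ cos δ sin H_s = 0.6074 × 0.9285 × 0.8523 = 0.4807.
Q̄ = (1360/π) × (0.6259 + 0.4807) = 432.90 × 1.1066 = 479.05 W/m².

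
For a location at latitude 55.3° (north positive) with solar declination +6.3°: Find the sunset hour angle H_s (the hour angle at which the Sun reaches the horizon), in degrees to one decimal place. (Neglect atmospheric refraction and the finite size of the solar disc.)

99.2°

cos H_s = −tan(55.3°) · tan(6.3°) = -0.1594, so H_s = arccos(-0.1594) = 99.17°.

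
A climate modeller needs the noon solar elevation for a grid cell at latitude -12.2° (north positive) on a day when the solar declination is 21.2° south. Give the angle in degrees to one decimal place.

At local solar noon the hour angle is zero, so the elevation is 90° − |φ − δ| = 90° − |-12.2° − (-21.2°)| = 90° − 9.0° = 81.0°.

81.0°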